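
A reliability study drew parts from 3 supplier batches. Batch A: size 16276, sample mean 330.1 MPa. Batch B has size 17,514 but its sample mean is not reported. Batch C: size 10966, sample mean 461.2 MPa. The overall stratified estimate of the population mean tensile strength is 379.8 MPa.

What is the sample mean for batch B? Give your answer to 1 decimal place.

N = 16276 + 17514 + 10966 = 44756.
Overall total = μ·N = 379.8·44756 = 16998328.8.
Subtract the known strata: 16276·330.1 + 10966·461.2 = 10430226.8.
Remaining total for batch B: 16998328.8 − 10430226.8 = 6568102.
Divide by its size: 6568102 / 17514 = 375.020... → 375.0.

375.0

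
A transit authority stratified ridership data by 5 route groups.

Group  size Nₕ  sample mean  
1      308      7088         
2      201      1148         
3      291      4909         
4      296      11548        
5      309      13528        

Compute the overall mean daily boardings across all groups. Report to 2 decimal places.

8142.87

x̄_st = (Σ Nₕx̄ₕ) / (Σ Nₕ) = (308·7088 + 201·1148 + 291·4909 + 296·11548 + 309·13528) / 1405
= 11440731 / 1405 = 8142.8690... → 8142.87.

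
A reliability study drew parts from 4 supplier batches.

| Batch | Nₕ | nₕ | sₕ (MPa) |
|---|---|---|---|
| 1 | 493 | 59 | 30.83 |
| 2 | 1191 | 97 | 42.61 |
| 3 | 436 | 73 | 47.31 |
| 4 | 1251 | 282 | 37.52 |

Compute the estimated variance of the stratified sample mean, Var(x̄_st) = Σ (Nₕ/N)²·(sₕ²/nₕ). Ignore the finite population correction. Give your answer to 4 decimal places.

N = 3371. Term for each stratum: Wₕ²sₕ²/nₕ.
Var(x̄_st) = 0.3445652 + 2.3364546 + 0.5129069 + 0.6875015 = 3.8814282 → 3.8814.

3.8814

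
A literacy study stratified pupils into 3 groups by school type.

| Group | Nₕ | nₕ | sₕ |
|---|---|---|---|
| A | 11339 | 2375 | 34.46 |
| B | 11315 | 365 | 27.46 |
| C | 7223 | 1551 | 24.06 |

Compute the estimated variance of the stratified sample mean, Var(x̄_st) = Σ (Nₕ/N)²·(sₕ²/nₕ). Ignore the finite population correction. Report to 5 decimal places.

N = 29877. Term for each stratum: Wₕ²sₕ²/nₕ.
Var(x̄_st) = 0.07201823 + 0.29630798 + 0.02181427 = 0.39014048 → 0.39014.

0.39014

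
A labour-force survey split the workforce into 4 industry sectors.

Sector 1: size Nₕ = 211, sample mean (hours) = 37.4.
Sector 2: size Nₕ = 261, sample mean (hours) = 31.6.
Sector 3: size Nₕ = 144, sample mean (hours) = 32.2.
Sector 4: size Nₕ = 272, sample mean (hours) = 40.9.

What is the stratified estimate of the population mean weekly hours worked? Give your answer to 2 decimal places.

35.92

N = 888; weights Wₕ = Nₕ/N = (0.2376, 0.2939, 0.1622, 0.3063).
x̄_st = Σ Wₕ·x̄ₕ = 0.2376·37.4 + 0.2939·31.6 + 0.1622·32.2 + 0.3063·40.9 ≈ 35.9241...
→ 35.92.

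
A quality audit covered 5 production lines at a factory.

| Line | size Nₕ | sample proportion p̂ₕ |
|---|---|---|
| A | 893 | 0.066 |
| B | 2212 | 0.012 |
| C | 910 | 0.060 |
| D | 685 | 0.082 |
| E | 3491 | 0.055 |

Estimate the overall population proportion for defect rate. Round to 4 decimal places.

N = 893 + 2212 + 910 + 685 + 3491 = 8191.
Overall proportion = Σ (Nₕ/N)·p̂ₕ.
Σ Nₕp̂ₕ = 58.938 + 26.544 + 54.6 + 56.17 + 192.005 = 388.257.
388.257 / 8191 = 0.047400... → 0.0474.

0.0474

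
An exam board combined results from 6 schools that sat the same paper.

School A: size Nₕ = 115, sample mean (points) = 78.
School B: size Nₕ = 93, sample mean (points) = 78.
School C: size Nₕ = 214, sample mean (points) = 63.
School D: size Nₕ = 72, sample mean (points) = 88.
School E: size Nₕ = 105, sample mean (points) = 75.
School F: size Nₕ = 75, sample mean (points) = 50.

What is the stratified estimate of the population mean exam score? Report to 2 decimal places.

70.72

N = 115 + 93 + 214 + 72 + 105 + 75 = 674.
Overall mean = Σ (Nₕ/N)·x̄ₕ — weight by population share, not a simple average.
Σ Nₕx̄ₕ = 115·78 + 93·78 + 214·63 + 72·88 + 105·75 + 75·50 = 8970 + 7254 + 13482 + 6336 + 7875 + 3750 = 47667.
Divide by N: 47667 / 674 = 70.7226... → 70.72.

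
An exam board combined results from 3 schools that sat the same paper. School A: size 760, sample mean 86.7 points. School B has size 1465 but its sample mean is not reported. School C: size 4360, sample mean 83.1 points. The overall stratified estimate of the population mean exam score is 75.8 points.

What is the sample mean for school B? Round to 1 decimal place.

N = 760 + 1465 + 4360 = 6585.
Overall total = μ·N = 75.8·6585 = 499143.
Subtract the known strata: 760·86.7 + 4360·83.1 = 428208.
Remaining total for school B: 499143 − 428208 = 70935.
Divide by its size: 70935 / 1465 = 48.420... → 48.4.

48.4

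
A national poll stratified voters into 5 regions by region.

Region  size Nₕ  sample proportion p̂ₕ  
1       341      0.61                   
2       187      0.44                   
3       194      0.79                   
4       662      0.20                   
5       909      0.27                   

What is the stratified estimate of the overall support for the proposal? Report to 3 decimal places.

Wₕ = Nₕ/N with N = 2293: 0.1487, 0.0816, 0.0846, 0.2887, 0.3964.
p̂_st = 0.1487·0.61 + 0.0816·0.44 + 0.0846·0.79 + 0.2887·0.20 + 0.3964·0.27 ≈ 0.35821... → 0.358.

0.358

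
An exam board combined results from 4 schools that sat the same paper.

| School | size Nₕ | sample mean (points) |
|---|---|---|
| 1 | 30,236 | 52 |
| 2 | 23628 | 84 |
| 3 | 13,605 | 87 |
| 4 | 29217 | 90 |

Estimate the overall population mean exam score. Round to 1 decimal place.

N = 96686; weights Wₕ = Nₕ/N = (0.3127, 0.2444, 0.1407, 0.3022).
x̄_st = Σ Wₕ·x̄ₕ = 0.3127·52 + 0.2444·84 + 0.1407·87 + 0.3022·90 ≈ 76.228...
→ 76.2.

76.2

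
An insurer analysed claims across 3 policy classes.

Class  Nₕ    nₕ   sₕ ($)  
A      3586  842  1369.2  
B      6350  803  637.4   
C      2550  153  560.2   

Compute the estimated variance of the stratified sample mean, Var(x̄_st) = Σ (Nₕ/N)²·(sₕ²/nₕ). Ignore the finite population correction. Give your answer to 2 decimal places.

N = 12486; Wₕ = Nₕ/N.
class A: (3586/12486)²·1369.2²/842 = 183.65197
class B: (6350/12486)²·637.4²/803 = 130.86074
class C: (2550/12486)²·560.2²/153 = 85.55167
Sum = 400.06438 → 400.06.

400.06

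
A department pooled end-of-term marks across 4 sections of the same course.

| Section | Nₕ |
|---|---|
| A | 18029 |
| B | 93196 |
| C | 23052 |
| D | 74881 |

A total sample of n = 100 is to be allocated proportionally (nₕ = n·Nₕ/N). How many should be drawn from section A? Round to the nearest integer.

N = 18029 + 93196 + 23052 + 74881 = 209158.
n_A = 100·18029/209158 = 8.620... → 9.

9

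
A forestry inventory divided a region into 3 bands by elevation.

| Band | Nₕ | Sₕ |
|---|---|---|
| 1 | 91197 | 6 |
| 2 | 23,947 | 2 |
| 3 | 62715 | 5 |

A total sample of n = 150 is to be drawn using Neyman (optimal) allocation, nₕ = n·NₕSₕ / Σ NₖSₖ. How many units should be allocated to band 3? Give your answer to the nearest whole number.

Σ NₕSₕ = 91197·6 + 23947·2 + 62715·5 = 908651.
Share for 3: 313575/908651 = 0.34510.
n_3 = 150 × 0.34510 = 51.765... → 52.

52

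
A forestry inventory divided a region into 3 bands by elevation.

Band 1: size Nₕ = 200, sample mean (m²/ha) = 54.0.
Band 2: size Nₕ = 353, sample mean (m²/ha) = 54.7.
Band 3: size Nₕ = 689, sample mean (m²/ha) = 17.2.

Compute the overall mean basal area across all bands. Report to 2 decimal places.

33.78

N = 200 + 353 + 689 = 1242.
Weight each subgroup mean by Nₕ/N and sum.
Σ Nₕx̄ₕ = 200·54.0 + 353·54.7 + 689·17.2 = 10800 + 19309.1 + 11850.8 = 41959.9.
Divide by N: 41959.9 / 1242 = 33.7841... → 33.78.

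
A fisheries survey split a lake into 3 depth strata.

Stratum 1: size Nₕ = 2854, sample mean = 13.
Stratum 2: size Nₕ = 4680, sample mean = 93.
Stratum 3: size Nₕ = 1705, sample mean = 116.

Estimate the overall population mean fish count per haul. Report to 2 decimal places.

N = 9239; weights Wₕ = Nₕ/N = (0.3089, 0.5065, 0.1845).
x̄_st = Σ Wₕ·x̄ₕ = 0.3089·13 + 0.5065·93 + 0.1845·116 ≈ 72.5319...
→ 72.53.

72.53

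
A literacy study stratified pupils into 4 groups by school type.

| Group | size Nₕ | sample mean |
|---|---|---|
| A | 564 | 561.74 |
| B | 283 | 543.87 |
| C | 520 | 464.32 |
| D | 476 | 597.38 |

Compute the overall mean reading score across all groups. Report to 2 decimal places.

N = 564 + 283 + 520 + 476 = 1843.
Overall mean = Σ (Nₕ/N)·x̄ₕ — weight by population share, not a simple average.
Σ Nₕx̄ₕ = 564·561.74 + 283·543.87 + 520·464.32 + 476·597.38 = 316821.36 + 153915.21 + 241446.4 + 284352.88 = 996535.85.
Divide by N: 996535.85 / 1843 = 540.7140... → 540.71.

540.71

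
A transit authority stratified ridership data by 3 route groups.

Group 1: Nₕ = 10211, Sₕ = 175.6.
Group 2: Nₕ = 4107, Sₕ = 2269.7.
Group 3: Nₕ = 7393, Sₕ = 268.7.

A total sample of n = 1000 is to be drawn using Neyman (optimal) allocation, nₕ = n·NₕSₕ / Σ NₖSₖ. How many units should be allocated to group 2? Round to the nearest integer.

Σ NₕSₕ = 10211·175.6 + 4107·2269.7 + 7393·268.7 = 13101208.6.
Share for 2: 9321657.9/13101208.6 = 0.71151.
n_2 = 1000 × 0.71151 = 711.511... → 712.

712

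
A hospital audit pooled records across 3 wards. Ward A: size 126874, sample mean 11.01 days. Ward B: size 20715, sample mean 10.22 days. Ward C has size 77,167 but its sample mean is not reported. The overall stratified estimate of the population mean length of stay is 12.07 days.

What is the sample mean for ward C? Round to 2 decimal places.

14.31

N = 126874 + 20715 + 77167 = 224756.
Overall total = μ·N = 12.07·224756 = 2712804.92.
Subtract the known strata: 126874·11.01 + 20715·10.22 = 1608590.04.
Remaining total for ward C: 2712804.92 − 1608590.04 = 1104214.88.
Divide by its size: 1104214.88 / 77167 = 14.3094... → 14.31.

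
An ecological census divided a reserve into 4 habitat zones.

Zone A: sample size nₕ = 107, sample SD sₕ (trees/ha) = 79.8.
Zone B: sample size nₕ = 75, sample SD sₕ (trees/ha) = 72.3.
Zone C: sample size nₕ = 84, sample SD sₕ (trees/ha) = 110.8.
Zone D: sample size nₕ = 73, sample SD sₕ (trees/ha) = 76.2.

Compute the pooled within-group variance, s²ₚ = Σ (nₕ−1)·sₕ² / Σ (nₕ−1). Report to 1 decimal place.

A: (107−1)·79.8² = 106·6368.04 = 675012.24
B: (75−1)·72.3² = 74·5227.29 = 386819.46
C: (84−1)·110.8² = 83·12276.64 = 1018961.12
D: (73−1)·76.2² = 72·5806.44 = 418063.68
Numerator = 2498856.5; denominator = Σ(nₕ−1) = 335.
s²ₚ = 2498856.5/335 = 7459.273... → 7459.3.

7459.3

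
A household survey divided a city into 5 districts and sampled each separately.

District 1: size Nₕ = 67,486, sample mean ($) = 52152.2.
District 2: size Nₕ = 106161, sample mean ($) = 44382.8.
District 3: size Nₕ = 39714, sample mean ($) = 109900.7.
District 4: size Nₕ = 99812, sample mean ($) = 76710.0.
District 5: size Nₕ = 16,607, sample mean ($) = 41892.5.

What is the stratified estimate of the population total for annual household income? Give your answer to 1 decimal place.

20948149467.3

Estimate total by summing Nₕ·x̄ₕ over strata.
67486·52152.2 + 106161·44382.8 + 39714·109900.7 + 99812·76710.0 + 16607·41892.5 = 3519543369.2 + 4711722430.8 + 4364596399.8 + 7656578520 + 695708747.5 = 20948149467.3.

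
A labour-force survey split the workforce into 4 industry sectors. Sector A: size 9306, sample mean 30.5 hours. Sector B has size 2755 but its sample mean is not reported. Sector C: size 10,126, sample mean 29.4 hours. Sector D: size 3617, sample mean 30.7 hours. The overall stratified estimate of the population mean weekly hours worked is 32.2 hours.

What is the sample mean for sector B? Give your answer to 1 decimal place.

Σ Nₕx̄ₕ = N·μ, so 2755·x̄_B = 25804·32.2 − (9306·30.5 + 10126·29.4 + 3617·30.7).
= 830888.8 − 692579.3 = 138309.5.
x̄_B = 138309.5 / 2755 = 50.203... → 50.2.

50.2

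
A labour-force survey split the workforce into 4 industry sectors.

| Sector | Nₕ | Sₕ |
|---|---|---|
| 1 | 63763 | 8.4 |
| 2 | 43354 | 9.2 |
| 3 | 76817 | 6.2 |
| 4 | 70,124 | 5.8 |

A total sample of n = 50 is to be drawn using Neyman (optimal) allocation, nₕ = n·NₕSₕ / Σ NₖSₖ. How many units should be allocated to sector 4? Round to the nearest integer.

Σ NₕSₕ = 63763·8.4 + 43354·9.2 + 76817·6.2 + 70124·5.8 = 1817450.6.
Share for 4: 406719.2/1817450.6 = 0.22379.
n_4 = 50 × 0.22379 = 11.189... → 11.

11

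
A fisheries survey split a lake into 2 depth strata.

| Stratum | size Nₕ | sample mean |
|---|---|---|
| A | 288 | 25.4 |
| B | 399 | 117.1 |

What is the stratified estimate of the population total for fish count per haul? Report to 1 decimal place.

A: 288·25.4 = 7315.2
B: 399·117.1 = 46722.9
τ̂ = Σ Nₕx̄ₕ = 54038.1.

54038.1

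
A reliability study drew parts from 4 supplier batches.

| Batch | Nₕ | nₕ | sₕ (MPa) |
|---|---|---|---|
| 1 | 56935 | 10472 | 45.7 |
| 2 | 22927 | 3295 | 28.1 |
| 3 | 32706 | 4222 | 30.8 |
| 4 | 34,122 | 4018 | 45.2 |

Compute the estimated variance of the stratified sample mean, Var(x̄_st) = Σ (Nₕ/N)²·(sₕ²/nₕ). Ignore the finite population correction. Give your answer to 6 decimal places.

N = 146690. Term for each stratum: Wₕ²sₕ²/nₕ.
Var(x̄_st) = 0.030044183 + 0.005853972 + 0.011169585 + 0.027512805 = 0.074580546 → 0.074581.

0.074581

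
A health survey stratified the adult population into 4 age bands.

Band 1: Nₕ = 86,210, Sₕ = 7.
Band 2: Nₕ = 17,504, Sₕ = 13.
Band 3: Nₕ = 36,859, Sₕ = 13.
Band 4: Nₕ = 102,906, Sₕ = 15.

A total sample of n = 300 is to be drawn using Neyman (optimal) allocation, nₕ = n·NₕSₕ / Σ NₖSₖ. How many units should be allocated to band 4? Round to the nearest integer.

162

Σ NₕSₕ = 86210·7 + 17504·13 + 36859·13 + 102906·15 = 2853779.
Share for 4: 1543590/2853779 = 0.54089.
n_4 = 300 × 0.54089 = 162.268... → 162.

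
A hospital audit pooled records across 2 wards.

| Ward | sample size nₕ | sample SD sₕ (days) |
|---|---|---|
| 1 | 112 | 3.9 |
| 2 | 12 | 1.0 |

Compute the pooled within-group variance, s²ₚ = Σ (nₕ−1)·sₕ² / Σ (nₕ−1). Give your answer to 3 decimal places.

13.929

Degrees of freedom: 111 + 11 = 122.
Σ(nₕ−1)sₕ² = 111·15.21 + 11·1 = 1699.31.
s²ₚ = 1699.31 / 122 = 13.92877... → 13.929.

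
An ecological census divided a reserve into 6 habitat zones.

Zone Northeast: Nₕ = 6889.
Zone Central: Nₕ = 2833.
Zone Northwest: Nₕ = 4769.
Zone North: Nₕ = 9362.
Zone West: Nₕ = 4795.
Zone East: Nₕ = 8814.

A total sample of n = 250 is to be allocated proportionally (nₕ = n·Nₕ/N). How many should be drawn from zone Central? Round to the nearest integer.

19

N = 6889 + 2833 + 4769 + 9362 + 4795 + 8814 = 37462.
n_Central = 250·2833/37462 = 18.906... → 19.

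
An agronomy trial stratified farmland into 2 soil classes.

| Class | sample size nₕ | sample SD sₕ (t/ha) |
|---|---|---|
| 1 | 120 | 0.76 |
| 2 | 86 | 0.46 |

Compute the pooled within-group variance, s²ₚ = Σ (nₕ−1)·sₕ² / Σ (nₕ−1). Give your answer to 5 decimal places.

1: (120−1)·0.76² = 119·0.5776 = 68.7344
2: (86−1)·0.46² = 85·0.2116 = 17.986
Numerator = 86.7204; denominator = Σ(nₕ−1) = 204.
s²ₚ = 86.7204/204 = 0.4251 → 0.42510.

0.42510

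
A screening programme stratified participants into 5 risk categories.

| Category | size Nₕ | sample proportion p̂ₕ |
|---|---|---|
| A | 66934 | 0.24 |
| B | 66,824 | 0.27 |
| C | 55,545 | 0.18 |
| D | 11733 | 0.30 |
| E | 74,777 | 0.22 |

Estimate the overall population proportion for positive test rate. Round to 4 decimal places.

0.2323

Wₕ = Nₕ/N with N = 275813: 0.2427, 0.2423, 0.2014, 0.0425, 0.2711.
p̂_st = 0.2427·0.24 + 0.2423·0.27 + 0.2014·0.18 + 0.0425·0.30 + 0.2711·0.22 ≈ 0.232315... → 0.2323.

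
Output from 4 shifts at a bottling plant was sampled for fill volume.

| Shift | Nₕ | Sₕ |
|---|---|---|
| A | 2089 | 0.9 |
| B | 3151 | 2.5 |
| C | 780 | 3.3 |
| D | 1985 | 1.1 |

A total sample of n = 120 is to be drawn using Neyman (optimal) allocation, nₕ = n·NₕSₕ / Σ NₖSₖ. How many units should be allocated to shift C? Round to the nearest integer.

21

Σ NₕSₕ = 2089·0.9 + 3151·2.5 + 780·3.3 + 1985·1.1 = 14515.1.
Share for C: 2574/14515.1 = 0.17733.
n_C = 120 × 0.17733 = 21.280... → 21.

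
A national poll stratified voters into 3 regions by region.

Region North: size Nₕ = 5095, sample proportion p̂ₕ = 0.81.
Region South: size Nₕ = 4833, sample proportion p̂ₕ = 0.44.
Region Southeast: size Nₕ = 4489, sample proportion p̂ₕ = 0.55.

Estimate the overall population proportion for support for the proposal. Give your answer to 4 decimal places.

0.6050

N = 5095 + 4833 + 4489 = 14417.
Overall proportion = Σ (Nₕ/N)·p̂ₕ.
Σ Nₕp̂ₕ = 4126.95 + 2126.52 + 2468.95 = 8722.42.
8722.42 / 14417 = 0.605009... → 0.6050.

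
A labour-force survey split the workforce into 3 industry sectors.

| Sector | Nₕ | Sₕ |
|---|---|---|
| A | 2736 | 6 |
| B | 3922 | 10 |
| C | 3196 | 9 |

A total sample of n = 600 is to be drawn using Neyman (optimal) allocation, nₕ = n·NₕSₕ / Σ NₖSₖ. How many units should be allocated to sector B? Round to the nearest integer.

279

Σ NₕSₕ = 2736·6 + 3922·10 + 3196·9 = 84400.
Share for B: 39220/84400 = 0.46469.
n_B = 600 × 0.46469 = 278.815... → 279.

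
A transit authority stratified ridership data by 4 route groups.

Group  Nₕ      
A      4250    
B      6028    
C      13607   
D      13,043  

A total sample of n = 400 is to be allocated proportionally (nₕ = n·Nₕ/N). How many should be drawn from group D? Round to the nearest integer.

Share of group D = 13043/36928 = 0.35320.
Allocate 400 × 0.35320 = 141.280... → 141.

141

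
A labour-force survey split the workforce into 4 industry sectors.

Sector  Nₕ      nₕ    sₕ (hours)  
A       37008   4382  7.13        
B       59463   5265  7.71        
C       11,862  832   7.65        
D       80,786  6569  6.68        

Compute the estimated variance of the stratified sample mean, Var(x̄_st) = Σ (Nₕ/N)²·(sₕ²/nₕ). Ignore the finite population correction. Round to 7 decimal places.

N = 189119; Wₕ = Nₕ/N.
sector A: (37008/189119)²·7.13²/4382 = 0.0004442502
sector B: (59463/189119)²·7.71²/5265 = 0.0011161786
sector C: (11862/189119)²·7.65²/832 = 0.0002767229
sector D: (80786/189119)²·6.68²/6569 = 0.0012395257
Sum = 0.0030766774 → 0.0030767.

0.0030767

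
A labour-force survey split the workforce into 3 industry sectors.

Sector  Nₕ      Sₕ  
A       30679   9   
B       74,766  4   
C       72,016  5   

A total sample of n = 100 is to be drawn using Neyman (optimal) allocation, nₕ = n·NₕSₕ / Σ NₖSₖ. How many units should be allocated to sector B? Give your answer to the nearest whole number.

32

Σ NₕSₕ = 30679·9 + 74766·4 + 72016·5 = 935255.
Share for B: 299064/935255 = 0.31977.
n_B = 100 × 0.31977 = 31.977... → 32.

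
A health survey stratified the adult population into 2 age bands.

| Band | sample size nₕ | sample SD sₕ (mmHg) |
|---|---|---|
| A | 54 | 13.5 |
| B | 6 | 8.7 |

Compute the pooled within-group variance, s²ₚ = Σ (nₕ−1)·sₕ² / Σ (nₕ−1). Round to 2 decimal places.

173.06

Degrees of freedom: 53 + 5 = 58.
Σ(nₕ−1)sₕ² = 53·182.25 + 5·75.69 = 10037.7.
s²ₚ = 10037.7 / 58 = 173.0638... → 173.06.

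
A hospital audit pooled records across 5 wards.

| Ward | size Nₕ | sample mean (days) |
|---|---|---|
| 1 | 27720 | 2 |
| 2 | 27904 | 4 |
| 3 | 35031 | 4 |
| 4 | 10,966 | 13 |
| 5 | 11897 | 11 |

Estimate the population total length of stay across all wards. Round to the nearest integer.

580605

Estimate total by summing Nₕ·x̄ₕ over strata.
27720·2 + 27904·4 + 35031·4 + 10966·13 + 11897·11 = 55440 + 111616 + 140124 + 142558 + 130867 = 580605.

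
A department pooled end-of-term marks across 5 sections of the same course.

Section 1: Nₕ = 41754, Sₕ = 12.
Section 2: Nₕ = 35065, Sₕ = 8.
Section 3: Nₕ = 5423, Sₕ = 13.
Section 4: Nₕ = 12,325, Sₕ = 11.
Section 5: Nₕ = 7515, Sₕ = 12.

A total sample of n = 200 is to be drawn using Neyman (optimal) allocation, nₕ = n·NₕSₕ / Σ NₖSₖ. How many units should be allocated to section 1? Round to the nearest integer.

1: NₕSₕ = 41754·12 = 501048
2: NₕSₕ = 35065·8 = 280520
3: NₕSₕ = 5423·13 = 70499
4: NₕSₕ = 12325·11 = 135575
5: NₕSₕ = 7515·12 = 90180
Σ NₕSₕ = 1077822.
n_1 = 200·501048/1077822 = 92.974... → 93.

93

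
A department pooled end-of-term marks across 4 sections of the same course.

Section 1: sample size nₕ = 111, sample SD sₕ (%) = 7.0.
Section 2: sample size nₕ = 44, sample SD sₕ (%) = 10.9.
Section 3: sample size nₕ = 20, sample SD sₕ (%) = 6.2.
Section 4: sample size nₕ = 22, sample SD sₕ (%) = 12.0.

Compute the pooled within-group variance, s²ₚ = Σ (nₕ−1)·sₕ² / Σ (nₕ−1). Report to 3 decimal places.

1: (111−1)·7.0² = 110·49 = 5390
2: (44−1)·10.9² = 43·118.81 = 5108.83
3: (20−1)·6.2² = 19·38.44 = 730.36
4: (22−1)·12.0² = 21·144 = 3024
Numerator = 14253.19; denominator = Σ(nₕ−1) = 193.
s²ₚ = 14253.19/193 = 73.85073... → 73.851.

73.851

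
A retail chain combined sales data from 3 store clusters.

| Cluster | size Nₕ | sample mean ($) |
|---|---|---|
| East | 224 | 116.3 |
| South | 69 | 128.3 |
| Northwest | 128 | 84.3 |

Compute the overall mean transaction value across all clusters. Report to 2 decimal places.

x̄_st = (Σ Nₕx̄ₕ) / (Σ Nₕ) = (224·116.3 + 69·128.3 + 128·84.3) / 421
= 45694.3 / 421 = 108.5375... → 108.54.

108.54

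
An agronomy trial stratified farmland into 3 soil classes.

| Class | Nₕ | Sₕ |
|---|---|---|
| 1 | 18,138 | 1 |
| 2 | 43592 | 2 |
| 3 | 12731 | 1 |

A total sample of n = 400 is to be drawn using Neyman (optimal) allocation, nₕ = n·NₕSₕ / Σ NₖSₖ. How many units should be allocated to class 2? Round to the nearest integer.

295

1: NₕSₕ = 18138·1 = 18138
2: NₕSₕ = 43592·2 = 87184
3: NₕSₕ = 12731·1 = 12731
Σ NₕSₕ = 118053.
n_2 = 400·87184/118053 = 295.406... → 295.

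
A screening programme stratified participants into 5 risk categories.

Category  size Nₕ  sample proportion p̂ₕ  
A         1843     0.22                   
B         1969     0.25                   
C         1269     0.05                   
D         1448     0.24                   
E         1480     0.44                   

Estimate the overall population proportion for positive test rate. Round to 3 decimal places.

Wₕ = Nₕ/N with N = 8009: 0.2301, 0.2458, 0.1584, 0.1808, 0.1848.
p̂_st = 0.2301·0.22 + 0.2458·0.25 + 0.1584·0.05 + 0.1808·0.24 + 0.1848·0.44 ≈ 0.24471... → 0.245.

0.245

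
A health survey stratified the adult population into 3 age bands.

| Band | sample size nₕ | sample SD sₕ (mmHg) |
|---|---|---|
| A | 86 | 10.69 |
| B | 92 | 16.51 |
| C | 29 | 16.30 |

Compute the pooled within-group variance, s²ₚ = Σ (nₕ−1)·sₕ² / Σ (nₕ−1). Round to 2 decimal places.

A: (86−1)·10.69² = 85·114.2761 = 9713.4685
B: (92−1)·16.51² = 91·272.5801 = 24804.7891
C: (29−1)·16.30² = 28·265.69 = 7439.32
Numerator = 41957.5776; denominator = Σ(nₕ−1) = 204.
s²ₚ = 41957.5776/204 = 205.6744 → 205.67.

205.67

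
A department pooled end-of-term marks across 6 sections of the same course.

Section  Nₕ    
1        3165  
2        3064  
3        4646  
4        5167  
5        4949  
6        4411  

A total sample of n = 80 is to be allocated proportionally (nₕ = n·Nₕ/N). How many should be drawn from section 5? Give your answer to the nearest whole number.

16

N = 3165 + 3064 + 4646 + 5167 + 4949 + 4411 = 25402.
n_5 = 80·4949/25402 = 15.586... → 16.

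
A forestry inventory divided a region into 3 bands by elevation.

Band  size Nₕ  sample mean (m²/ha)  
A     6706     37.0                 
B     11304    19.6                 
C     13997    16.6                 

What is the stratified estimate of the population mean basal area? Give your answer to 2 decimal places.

21.93

N = 32007; weights Wₕ = Nₕ/N = (0.2095, 0.3532, 0.4373).
x̄_st = Σ Wₕ·x̄ₕ = 0.2095·37.0 + 0.3532·19.6 + 0.4373·16.6 ≈ 21.9337...
→ 21.93.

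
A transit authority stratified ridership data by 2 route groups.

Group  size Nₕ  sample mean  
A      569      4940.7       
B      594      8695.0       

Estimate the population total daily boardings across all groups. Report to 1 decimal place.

7976088.3

A: 569·4940.7 = 2811258.3
B: 594·8695.0 = 5164830
τ̂ = Σ Nₕx̄ₕ = 7976088.3.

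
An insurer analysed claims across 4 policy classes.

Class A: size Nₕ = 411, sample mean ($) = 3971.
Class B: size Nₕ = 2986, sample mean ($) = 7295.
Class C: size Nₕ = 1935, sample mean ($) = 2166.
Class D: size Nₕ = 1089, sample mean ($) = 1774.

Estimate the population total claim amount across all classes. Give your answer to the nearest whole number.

A: 411·3971 = 1632081
B: 2986·7295 = 21782870
C: 1935·2166 = 4191210
D: 1089·1774 = 1931886
τ̂ = Σ Nₕx̄ₕ = 29538047.

29538047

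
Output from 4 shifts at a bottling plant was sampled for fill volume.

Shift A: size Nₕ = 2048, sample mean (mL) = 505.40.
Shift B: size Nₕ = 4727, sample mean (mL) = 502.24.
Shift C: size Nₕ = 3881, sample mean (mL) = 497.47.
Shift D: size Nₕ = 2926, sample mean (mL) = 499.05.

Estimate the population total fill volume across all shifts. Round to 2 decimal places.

6800049.05

A: 2048·505.40 = 1035059.2
B: 4727·502.24 = 2374088.48
C: 3881·497.47 = 1930681.07
D: 2926·499.05 = 1460220.3
τ̂ = Σ Nₕx̄ₕ = 6800049.05.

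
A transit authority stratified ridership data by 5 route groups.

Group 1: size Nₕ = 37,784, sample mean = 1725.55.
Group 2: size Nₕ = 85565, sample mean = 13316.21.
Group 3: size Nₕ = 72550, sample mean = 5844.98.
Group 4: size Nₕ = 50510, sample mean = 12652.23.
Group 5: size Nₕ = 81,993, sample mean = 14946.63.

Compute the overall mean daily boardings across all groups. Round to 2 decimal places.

N = 37784 + 85565 + 72550 + 50510 + 81993 = 328402.
Overall mean = Σ (Nₕ/N)·x̄ₕ — weight by population share, not a simple average.
Σ Nₕx̄ₕ = 37784·1725.55 + 85565·13316.21 + 72550·5844.98 + 50510·12652.23 + 81993·14946.63 = 65198181.2 + 1139401508.65 + 424053299 + 639064137.3 + 1225519033.59 = 3493236159.74.
Divide by N: 3493236159.74 / 328402 = 10637.0733... → 10637.07.

10637.07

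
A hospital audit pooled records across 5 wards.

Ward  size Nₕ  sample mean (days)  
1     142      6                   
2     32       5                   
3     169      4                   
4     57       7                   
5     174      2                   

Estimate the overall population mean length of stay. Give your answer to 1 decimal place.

x̄_st = (Σ Nₕx̄ₕ) / (Σ Nₕ) = (142·6 + 32·5 + 169·4 + 57·7 + 174·2) / 574
= 2435 / 574 = 4.242... → 4.2.

4.2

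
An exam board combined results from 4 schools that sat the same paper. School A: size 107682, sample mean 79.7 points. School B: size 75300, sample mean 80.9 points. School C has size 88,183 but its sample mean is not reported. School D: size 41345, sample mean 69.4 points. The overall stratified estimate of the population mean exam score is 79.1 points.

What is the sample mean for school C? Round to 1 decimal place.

N = 107682 + 75300 + 88183 + 41345 = 312510.
Overall total = μ·N = 79.1·312510 = 24719541.
Subtract the known strata: 107682·79.7 + 75300·80.9 + 41345·69.4 = 17543368.4.
Remaining total for school C: 24719541 − 17543368.4 = 7176172.6.
Divide by its size: 7176172.6 / 88183 = 81.378... → 81.4.

81.4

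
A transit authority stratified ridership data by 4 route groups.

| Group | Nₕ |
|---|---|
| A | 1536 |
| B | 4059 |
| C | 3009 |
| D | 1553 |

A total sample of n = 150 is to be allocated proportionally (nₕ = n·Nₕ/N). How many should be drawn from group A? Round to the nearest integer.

23

N = 1536 + 4059 + 3009 + 1553 = 10157.
n_A = 150·1536/10157 = 22.684... → 23.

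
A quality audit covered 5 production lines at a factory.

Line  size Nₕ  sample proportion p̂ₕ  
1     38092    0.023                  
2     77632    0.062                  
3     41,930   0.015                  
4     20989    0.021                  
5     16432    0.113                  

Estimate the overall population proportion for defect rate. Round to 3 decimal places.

Wₕ = Nₕ/N with N = 195075: 0.1953, 0.3980, 0.2149, 0.1076, 0.0842.
p̂_st = 0.1953·0.023 + 0.3980·0.062 + 0.2149·0.015 + 0.1076·0.021 + 0.0842·0.113 ≈ 0.04417... → 0.044.

0.044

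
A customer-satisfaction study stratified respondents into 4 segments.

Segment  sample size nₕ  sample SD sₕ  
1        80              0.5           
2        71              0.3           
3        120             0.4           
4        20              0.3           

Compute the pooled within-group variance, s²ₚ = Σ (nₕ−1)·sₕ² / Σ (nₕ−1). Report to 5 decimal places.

Degrees of freedom: 79 + 70 + 119 + 19 = 287.
Σ(nₕ−1)sₕ² = 79·0.25 + 70·0.09 + 119·0.16 + 19·0.09 = 46.8.
s²ₚ = 46.8 / 287 = 0.1630662... → 0.16307.

0.16307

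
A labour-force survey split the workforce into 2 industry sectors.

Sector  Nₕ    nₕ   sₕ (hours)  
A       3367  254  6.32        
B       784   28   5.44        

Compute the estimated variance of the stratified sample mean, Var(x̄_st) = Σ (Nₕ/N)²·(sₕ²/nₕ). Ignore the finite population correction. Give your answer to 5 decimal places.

N = 4151. Term for each stratum: Wₕ²sₕ²/nₕ.
Var(x̄_st) = 0.10346208 + 0.03770218 = 0.14116426 → 0.14116.

0.14116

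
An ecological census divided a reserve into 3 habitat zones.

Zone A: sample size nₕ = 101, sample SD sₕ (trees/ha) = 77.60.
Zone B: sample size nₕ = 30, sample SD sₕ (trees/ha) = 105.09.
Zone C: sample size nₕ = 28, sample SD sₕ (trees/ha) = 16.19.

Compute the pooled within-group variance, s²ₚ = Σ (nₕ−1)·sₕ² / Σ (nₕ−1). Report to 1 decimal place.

Degrees of freedom: 100 + 29 + 27 = 156.
Σ(nₕ−1)sₕ² = 100·6021.76 + 29·11043.9081 + 27·262.1161 = 929526.4696.
s²ₚ = 929526.4696 / 156 = 5958.503... → 5958.5.

5958.5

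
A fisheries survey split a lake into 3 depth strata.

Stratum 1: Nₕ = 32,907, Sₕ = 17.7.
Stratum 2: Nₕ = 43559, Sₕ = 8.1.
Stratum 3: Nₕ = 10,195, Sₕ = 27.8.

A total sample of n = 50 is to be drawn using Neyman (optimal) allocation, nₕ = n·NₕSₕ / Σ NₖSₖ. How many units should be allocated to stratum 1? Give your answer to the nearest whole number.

1: NₕSₕ = 32907·17.7 = 582453.9
2: NₕSₕ = 43559·8.1 = 352827.9
3: NₕSₕ = 10195·27.8 = 283421
Σ NₕSₕ = 1218702.8.
n_1 = 50·582453.9/1218702.8 = 23.896... → 24.

24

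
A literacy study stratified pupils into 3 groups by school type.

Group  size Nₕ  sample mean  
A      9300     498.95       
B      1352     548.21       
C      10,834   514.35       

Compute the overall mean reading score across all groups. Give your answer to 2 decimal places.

509.81

N = 9300 + 1352 + 10834 = 21486.
Overall mean = Σ (Nₕ/N)·x̄ₕ — weight by population share, not a simple average.
Σ Nₕx̄ₕ = 9300·498.95 + 1352·548.21 + 10834·514.35 = 4640235 + 741179.92 + 5572467.9 = 10953882.82.
Divide by N: 10953882.82 / 21486 = 509.8149... → 509.81.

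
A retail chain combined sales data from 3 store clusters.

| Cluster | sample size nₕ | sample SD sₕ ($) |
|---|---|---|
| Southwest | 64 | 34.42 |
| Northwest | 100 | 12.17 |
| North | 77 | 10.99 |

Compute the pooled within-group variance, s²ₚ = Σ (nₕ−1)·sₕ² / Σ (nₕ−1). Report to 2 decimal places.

Degrees of freedom: 63 + 99 + 76 = 238.
Σ(nₕ−1)sₕ² = 63·1184.7364 + 99·148.1089 + 76·120.7801 = 98480.4619.
s²ₚ = 98480.4619 / 238 = 413.7835... → 413.78.

413.78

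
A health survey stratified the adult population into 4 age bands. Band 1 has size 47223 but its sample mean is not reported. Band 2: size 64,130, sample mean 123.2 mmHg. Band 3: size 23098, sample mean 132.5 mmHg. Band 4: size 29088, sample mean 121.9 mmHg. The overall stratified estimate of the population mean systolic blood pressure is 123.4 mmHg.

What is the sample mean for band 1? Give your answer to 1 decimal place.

N = 47223 + 64130 + 23098 + 29088 = 163539.
Overall total = μ·N = 123.4·163539 = 20180712.6.
Subtract the known strata: 64130·123.2 + 23098·132.5 + 29088·121.9 = 14507128.2.
Remaining total for band 1: 20180712.6 − 14507128.2 = 5673584.4.
Divide by its size: 5673584.4 / 47223 = 120.145... → 120.1.

120.1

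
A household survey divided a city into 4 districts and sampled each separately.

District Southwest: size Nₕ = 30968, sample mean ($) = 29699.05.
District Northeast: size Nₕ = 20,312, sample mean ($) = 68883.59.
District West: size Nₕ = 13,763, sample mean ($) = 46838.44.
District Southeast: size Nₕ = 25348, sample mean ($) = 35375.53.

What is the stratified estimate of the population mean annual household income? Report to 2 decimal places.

N = 90391; weights Wₕ = Nₕ/N = (0.3426, 0.2247, 0.1523, 0.2804).
x̄_st = Σ Wₕ·x̄ₕ = 0.3426·29699.05 + 0.2247·68883.59 + 0.1523·46838.44 + 0.2804·35375.53 ≈ 42705.8009...
→ 42705.80.

42705.80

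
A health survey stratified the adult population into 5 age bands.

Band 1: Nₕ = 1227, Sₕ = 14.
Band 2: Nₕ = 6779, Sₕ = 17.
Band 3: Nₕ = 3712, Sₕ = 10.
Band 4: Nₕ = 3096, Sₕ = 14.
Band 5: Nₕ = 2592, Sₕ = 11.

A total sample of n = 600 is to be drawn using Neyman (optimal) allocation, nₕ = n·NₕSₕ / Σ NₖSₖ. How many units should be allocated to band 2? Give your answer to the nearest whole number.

286

1: NₕSₕ = 1227·14 = 17178
2: NₕSₕ = 6779·17 = 115243
3: NₕSₕ = 3712·10 = 37120
4: NₕSₕ = 3096·14 = 43344
5: NₕSₕ = 2592·11 = 28512
Σ NₕSₕ = 241397.
n_2 = 600·115243/241397 = 286.440... → 286.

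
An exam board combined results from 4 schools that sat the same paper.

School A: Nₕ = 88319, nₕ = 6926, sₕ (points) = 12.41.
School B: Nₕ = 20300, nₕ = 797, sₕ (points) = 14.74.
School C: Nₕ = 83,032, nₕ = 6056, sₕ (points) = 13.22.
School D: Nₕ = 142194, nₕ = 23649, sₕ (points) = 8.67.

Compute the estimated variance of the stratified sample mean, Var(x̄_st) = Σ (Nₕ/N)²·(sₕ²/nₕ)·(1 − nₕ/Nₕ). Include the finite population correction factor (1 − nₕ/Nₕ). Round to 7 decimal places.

0.0045383

N = 333845; Wₕ = Nₕ/N.
school A: (88319/333845)²·12.41²/6926·(1 − 6926/88319) = 0.0014342093
school B: (20300/333845)²·14.74²/797·(1 − 797/20300) = 0.0009683767
school C: (83032/333845)²·13.22²/6056·(1 − 6056/83032) = 0.0016549624
school D: (142194/333845)²·8.67²/23649·(1 − 23649/142194) = 0.0004807288
Sum = 0.0045382772 → 0.0045383.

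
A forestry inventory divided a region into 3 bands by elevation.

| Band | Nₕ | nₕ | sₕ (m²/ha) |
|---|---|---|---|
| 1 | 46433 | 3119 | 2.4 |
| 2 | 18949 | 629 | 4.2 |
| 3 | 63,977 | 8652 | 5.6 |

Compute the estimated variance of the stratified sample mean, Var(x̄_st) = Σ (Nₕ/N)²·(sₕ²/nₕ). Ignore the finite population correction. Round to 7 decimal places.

0.0017263

N = 129359. Term for each stratum: Wₕ²sₕ²/nₕ.
Var(x̄_st) = 0.0002379399 + 0.0006017654 + 0.0008865720 = 0.0017262773 → 0.0017263.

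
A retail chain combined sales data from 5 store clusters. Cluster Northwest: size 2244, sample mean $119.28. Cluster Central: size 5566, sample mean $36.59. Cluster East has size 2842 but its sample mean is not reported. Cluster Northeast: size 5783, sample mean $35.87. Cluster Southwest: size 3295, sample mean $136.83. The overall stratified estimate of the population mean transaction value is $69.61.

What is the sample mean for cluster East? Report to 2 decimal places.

85.78

N = 2244 + 5566 + 2842 + 5783 + 3295 = 19730.
Overall total = μ·N = 69.61·19730 = 1373405.3.
Subtract the known strata: 2244·119.28 + 5566·36.59 + 5783·35.87 + 3295·136.83 = 1129615.32.
Remaining total for cluster East: 1373405.3 − 1129615.32 = 243789.98.
Divide by its size: 243789.98 / 2842 = 85.7811... → 85.78.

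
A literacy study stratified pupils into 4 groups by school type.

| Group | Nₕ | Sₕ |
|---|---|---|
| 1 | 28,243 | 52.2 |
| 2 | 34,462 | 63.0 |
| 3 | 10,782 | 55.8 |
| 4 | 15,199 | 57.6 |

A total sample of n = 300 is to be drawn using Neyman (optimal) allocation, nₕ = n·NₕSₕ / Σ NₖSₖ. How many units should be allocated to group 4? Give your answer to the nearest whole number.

1: NₕSₕ = 28243·52.2 = 1474284.6
2: NₕSₕ = 34462·63.0 = 2171106
3: NₕSₕ = 10782·55.8 = 601635.6
4: NₕSₕ = 15199·57.6 = 875462.4
Σ NₕSₕ = 5122488.6.
n_4 = 300·875462.4/5122488.6 = 51.272... → 51.

51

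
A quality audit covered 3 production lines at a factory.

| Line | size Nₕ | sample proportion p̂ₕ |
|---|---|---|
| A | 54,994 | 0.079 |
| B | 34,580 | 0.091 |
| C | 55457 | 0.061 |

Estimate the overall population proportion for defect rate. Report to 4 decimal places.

Wₕ = Nₕ/N with N = 145031: 0.3792, 0.2384, 0.3824.
p̂_st = 0.3792·0.079 + 0.2384·0.091 + 0.3824·0.061 ≈ 0.074978... → 0.0750.

0.0750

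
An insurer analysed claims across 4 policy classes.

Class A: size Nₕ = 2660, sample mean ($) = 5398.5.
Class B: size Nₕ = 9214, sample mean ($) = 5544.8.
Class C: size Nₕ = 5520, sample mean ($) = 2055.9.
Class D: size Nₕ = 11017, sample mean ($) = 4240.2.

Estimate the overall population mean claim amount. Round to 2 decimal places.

4347.35

N = 28411; weights Wₕ = Nₕ/N = (0.0936, 0.3243, 0.1943, 0.3878).
x̄_st = Σ Wₕ·x̄ₕ = 0.0936·5398.5 + 0.3243·5544.8 + 0.1943·2055.9 + 0.3878·4240.2 ≈ 4347.3531...
→ 4347.35.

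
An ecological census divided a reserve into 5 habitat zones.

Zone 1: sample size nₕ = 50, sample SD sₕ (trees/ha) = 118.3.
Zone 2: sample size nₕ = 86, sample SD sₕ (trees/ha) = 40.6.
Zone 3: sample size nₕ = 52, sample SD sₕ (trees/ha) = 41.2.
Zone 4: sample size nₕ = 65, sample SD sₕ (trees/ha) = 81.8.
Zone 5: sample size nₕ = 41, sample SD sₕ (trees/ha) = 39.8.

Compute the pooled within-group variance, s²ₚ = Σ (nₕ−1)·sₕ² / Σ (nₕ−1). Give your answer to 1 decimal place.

Degrees of freedom: 49 + 85 + 51 + 64 + 40 = 289.
Σ(nₕ−1)sₕ² = 49·13994.89 + 85·1648.36 + 51·1697.44 + 64·6691.24 + 40·1584.04 = 1404030.61.
s²ₚ = 1404030.61 / 289 = 4858.237... → 4858.2.

4858.2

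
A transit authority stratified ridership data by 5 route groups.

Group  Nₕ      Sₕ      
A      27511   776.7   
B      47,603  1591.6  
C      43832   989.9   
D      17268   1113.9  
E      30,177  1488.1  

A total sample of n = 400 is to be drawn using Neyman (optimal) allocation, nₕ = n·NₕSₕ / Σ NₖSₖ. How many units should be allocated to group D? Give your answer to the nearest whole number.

A: NₕSₕ = 27511·776.7 = 21367793.7
B: NₕSₕ = 47603·1591.6 = 75764934.8
C: NₕSₕ = 43832·989.9 = 43389296.8
D: NₕSₕ = 17268·1113.9 = 19234825.2
E: NₕSₕ = 30177·1488.1 = 44906393.7
Σ NₕSₕ = 204663244.2.
n_D = 400·19234825.2/204663244.2 = 37.593... → 38.

38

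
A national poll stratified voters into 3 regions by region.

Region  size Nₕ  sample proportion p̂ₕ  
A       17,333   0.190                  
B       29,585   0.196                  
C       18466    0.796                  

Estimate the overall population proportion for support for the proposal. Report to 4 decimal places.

N = 17333 + 29585 + 18466 = 65384.
Overall proportion = Σ (Nₕ/N)·p̂ₕ.
Σ Nₕp̂ₕ = 3293.27 + 5798.66 + 14698.936 = 23790.866.
23790.866 / 65384 = 0.363864... → 0.3639.

0.3639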